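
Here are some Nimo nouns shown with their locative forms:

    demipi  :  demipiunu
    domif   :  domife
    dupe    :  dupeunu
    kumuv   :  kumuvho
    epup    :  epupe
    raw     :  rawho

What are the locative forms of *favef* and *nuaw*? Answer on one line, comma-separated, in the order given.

favefe, nuawho

The alternation tracks the final sound of the stem — -e when the stem ends in a voiceless consonant (*domif*, *epup*); -ho when the stem ends in a voiced consonant (*kumuv*, *raw*); -unu when the stem ends in a vowel (*demipi*, *dupe*).
The final sound of *favef* is /f/, which is a voiceless consonant, so the suffix is -e, giving *favefe*.
The final sound of *nuaw* is /w/, which is a voiced consonant, so the suffix is -ho, giving *nuawho*.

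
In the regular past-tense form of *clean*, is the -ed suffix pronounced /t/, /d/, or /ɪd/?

The stem *clean* ends in a voiced sound other than /d/.
The -ed suffix is realized as /ɪd/ after /t, d/; as /t/ after other voiceless consonants; and as /d/ after other voiced sounds.
So -ed on *clean* is pronounced /d/.

/d/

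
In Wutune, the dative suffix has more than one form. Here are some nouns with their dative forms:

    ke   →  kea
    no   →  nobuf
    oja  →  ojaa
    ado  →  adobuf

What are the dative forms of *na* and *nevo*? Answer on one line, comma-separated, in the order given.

naa, nevobuf

The pattern is rounding harmony: -buf when the last vowel of the stem is a rounded vowel (*no*, *ado*); -a when the last vowel of the stem is an unrounded vowel (*ke*, *oja*).
Since the last vowel of *na* is /a/ (an unrounded vowel), it takes -a, giving *naa*.
Since the last vowel of *nevo* is /o/ (a rounded vowel), it takes -buf, giving *nevobuf*.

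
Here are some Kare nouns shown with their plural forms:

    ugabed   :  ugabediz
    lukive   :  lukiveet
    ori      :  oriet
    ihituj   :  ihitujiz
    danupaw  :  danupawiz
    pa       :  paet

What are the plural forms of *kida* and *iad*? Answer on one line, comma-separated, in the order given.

The pattern is consonant vs. vowel: -iz when the stem ends in a consonant (*ugabed*, *ihituj*, *danupaw*); -et when the stem ends in a vowel (*lukive*, *ori*, *pa*).
*kida* — final sound /a/ (a vowel) → -et → *kidaet*.
Since the final sound of *iad* is /d/ (a consonant), it takes -iz, giving *iadiz*.

kidaet, iadiz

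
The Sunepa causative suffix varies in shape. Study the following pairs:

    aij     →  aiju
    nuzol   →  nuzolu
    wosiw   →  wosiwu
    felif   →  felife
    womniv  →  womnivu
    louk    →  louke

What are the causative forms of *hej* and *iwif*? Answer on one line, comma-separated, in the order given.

heju, iwife

Looking at the final consonant of each stem: -e when the stem ends in a voiceless consonant (*felif*, *louk*); -u when the stem ends in a voiced consonant (*aij*, *nuzol*, *wosiw*, *womniv*).
The final consonant of *hej* is /j/, which is voiced, so the suffix is -u, giving *heju*.
Since the final consonant of *iwif* is /f/ (voiceless), it takes -e, giving *iwife*.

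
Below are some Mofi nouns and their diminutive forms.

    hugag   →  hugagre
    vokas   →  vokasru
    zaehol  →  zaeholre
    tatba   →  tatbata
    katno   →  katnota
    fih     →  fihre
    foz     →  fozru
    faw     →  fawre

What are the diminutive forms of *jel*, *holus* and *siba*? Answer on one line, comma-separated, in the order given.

The alternation tracks the final sound of the stem — -ru when the stem ends in a sibilant (*vokas*, *foz*); -re when the stem ends in a non-sibilant consonant (*hugag*, *zaehol*, *fih*, *faw*); -ta when the stem ends in a vowel (*tatba*, *katno*).
Since the final sound of *jel* is /l/ (a non-sibilant consonant), it takes -re, giving *jelre*.
The final sound of *holus* is /s/, which is a sibilant, so the suffix is -ru, giving *holusru*.
*siba* — final sound /a/ (a vowel) → -ta → *sibata*.

jelre, holusru, sibata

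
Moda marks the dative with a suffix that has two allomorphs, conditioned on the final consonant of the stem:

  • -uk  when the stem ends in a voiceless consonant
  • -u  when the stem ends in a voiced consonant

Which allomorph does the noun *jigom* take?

-u

Since the final consonant of *jigom* is /m/ (voiced), it takes -u.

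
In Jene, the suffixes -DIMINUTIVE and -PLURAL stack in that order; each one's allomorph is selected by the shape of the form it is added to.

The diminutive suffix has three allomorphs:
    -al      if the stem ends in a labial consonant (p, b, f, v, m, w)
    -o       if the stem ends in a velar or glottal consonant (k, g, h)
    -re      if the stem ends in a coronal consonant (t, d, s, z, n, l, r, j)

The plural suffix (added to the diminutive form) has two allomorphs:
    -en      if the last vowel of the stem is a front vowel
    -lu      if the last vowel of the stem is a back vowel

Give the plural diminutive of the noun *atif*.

*atif* — final consonant /f/ (labial) → -al → *atifal*.
The diminutive form *atifal*: last vowel = /a/, a back vowel → -lu → *atifallu*.

atifallu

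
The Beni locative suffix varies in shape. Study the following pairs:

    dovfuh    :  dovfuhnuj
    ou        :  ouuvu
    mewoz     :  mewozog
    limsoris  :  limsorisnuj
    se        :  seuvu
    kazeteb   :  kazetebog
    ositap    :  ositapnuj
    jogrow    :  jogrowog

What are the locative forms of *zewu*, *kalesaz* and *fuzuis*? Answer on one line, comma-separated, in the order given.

zewuuvu, kalesazog, fuzuisnuj

The suffix is conditioned by the final sound: -nuj when the stem ends in a voiceless consonant (*dovfuh*, *limsoris*, *ositap*); -og when the stem ends in a voiced consonant (*mewoz*, *kazeteb*, *jogrow*); -uvu when the stem ends in a vowel (*ou*, *se*).
*zewu*: final sound = /u/, a vowel → -uvu → *zewuuvu*.
*kalesaz*: final sound = /z/, a voiced consonant → -og → *kalesazog*.
*fuzuis*: final sound = /s/, a voiceless consonant → -nuj → *fuzuisnuj*.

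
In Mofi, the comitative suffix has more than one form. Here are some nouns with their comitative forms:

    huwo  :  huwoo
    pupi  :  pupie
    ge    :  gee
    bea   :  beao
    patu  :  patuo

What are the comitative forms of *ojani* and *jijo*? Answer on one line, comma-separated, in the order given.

ojanie, jijoo

The suffix is conditioned by the last vowel: -e when the last vowel of the stem is a front vowel (*pupi*, *ge*); -o when the last vowel of the stem is a back vowel (*huwo*, *bea*, *patu*).
*ojani* — last vowel /i/ (a front vowel) → -e → *ojanie*.
*jijo*: last vowel = /o/, a back vowel → -o → *jijoo*.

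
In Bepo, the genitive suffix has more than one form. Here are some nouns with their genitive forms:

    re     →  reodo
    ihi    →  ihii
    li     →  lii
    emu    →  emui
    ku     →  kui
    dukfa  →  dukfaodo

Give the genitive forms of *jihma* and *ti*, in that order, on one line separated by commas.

jihmaodo, tii

The pattern is height harmony: -i when the last vowel of the stem is a high vowel (*ihi*, *li*, *emu*, *ku*); -odo when the last vowel of the stem is a non-high vowel (*re*, *dukfa*).
The last vowel of *jihma* is /a/, which is a non-high vowel, so the suffix is -odo, giving *jihmaodo*.
The last vowel of *ti* is /i/, which is a high vowel, so the suffix is -i, giving *tii*.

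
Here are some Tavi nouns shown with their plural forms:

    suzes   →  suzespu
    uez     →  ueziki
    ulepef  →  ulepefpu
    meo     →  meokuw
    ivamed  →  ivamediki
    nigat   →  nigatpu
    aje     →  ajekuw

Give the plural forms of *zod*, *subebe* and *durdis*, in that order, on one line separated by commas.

zodiki, subebekuw, durdispu

Looking at the final sound of each stem: -pu when the stem ends in a voiceless consonant (*suzes*, *ulepef*, *nigat*); -iki when the stem ends in a voiced consonant (*uez*, *ivamed*); -kuw when the stem ends in a vowel (*meo*, *aje*).
*zod* — final sound /d/ (a voiced consonant) → -iki → *zodiki*.
Since the final sound of *subebe* is /e/ (a vowel), it takes -kuw, giving *subebekuw*.
*durdis*: final sound = /s/, a voiceless consonant → -pu → *durdispu*.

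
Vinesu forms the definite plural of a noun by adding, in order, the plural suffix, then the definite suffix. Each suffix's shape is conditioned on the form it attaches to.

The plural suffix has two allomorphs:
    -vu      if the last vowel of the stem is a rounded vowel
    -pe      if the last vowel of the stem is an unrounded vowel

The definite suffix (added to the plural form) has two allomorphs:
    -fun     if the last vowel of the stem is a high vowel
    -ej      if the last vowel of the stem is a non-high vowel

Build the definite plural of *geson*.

gesonvufun

*geson*: last vowel = /o/, a rounded vowel → -vu → *gesonvu*.
The plural form *gesonvu* — last vowel /u/ (a high vowel) → -fun → *gesonvufun*.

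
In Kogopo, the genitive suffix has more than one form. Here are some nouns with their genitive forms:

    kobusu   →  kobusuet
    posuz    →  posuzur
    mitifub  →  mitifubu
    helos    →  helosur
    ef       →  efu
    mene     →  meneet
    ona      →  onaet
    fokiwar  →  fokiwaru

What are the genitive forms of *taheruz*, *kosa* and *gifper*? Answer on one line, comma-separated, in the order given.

taheruzur, kosaet, gifperu

The suffix is conditioned by the final sound: -ur when the stem ends in a sibilant (*posuz*, *helos*); -u when the stem ends in a non-sibilant consonant (*mitifub*, *ef*, *fokiwar*); -et when the stem ends in a vowel (*kobusu*, *mene*, *ona*).
Since the final sound of *taheruz* is /z/ (a sibilant), it takes -ur, giving *taheruzur*.
*kosa*: final sound = /a/, a vowel → -et → *kosaet*.
The final sound of *gifper* is /r/, which is a non-sibilant consonant, so the suffix is -u, giving *gifperu*.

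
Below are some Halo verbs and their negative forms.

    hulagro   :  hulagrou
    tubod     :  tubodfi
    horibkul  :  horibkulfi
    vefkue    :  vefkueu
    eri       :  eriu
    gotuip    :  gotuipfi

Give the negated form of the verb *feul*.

The alternation tracks the final sound of the stem — -fi when the stem ends in a consonant (*tubod*, *horibkul*, *gotuip*); -u when the stem ends in a vowel (*hulagro*, *vefkue*, *eri*).
Since the final sound of *feul* is /l/ (a consonant), it takes -fi, giving *feulfi*.

feulfi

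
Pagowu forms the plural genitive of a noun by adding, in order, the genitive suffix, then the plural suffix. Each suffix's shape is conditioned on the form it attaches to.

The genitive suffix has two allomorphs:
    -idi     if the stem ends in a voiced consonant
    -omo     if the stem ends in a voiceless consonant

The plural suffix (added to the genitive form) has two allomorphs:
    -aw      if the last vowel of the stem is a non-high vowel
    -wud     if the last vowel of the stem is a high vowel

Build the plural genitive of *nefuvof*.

nefuvofomoaw

The final consonant of *nefuvof* is /f/, which is voiceless, so the genitive suffix is -omo, giving *nefuvofomo*.
Since the last vowel of the genitive form *nefuvofomo* is /o/ (a non-high vowel), it takes -aw, giving *nefuvofomoaw*.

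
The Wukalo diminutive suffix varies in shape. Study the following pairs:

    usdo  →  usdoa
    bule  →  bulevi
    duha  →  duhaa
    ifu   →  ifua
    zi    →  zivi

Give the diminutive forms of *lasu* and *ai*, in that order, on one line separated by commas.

Looking at the last vowel of each stem: -vi when the last vowel of the stem is a front vowel (*bule*, *zi*); -a when the last vowel of the stem is a back vowel (*usdo*, *duha*, *ifu*).
The last vowel of *lasu* is /u/, which is a back vowel, so the suffix is -a, giving *lasua*.
The last vowel of *ai* is /i/, which is a front vowel, so the suffix is -vi, giving *aivi*.

lasua, aivi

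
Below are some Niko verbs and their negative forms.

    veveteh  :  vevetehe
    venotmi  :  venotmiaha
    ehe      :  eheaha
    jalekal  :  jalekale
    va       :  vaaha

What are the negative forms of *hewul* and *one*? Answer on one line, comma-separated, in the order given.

hewule, oneaha

The alternation tracks the final sound of the stem — -e when the stem ends in a consonant (*veveteh*, *jalekal*); -aha when the stem ends in a vowel (*venotmi*, *ehe*, *va*).
The final sound of *hewul* is /l/, which is a consonant, so the suffix is -e, giving *hewule*.
Since the final sound of *one* is /e/ (a vowel), it takes -aha, giving *oneaha*.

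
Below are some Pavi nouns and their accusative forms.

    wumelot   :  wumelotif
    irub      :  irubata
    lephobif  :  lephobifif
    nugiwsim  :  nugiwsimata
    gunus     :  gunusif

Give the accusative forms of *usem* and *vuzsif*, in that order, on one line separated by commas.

usemata, vuzsifif

The pattern is voicing of the final consonant: -if when the stem ends in a voiceless consonant (*wumelot*, *lephobif*, *gunus*); -ata when the stem ends in a voiced consonant (*irub*, *nugiwsim*).
Since the final consonant of *usem* is /m/ (voiced), it takes -ata, giving *usemata*.
*vuzsif*: final consonant = /f/, voiceless → -if → *vuzsifif*.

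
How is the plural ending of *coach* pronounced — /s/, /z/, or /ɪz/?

/ɪz/

The stem *coach* ends in a sibilant (/s, z, ʃ, ʒ, tʃ, dʒ/).
The plural suffix surfaces as /ɪz/ after sibilants, /s/ after other voiceless consonants, and /z/ after other voiced sounds.
So the plural -s on *coach* is pronounced /ɪz/.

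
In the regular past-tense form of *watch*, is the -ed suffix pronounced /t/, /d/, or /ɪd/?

/t/

The stem *watch* ends in a voiceless consonant other than /t/.
The -ed suffix is realized as /ɪd/ after /t, d/; as /t/ after other voiceless consonants; and as /d/ after other voiced sounds.
So -ed on *watch* is pronounced /t/.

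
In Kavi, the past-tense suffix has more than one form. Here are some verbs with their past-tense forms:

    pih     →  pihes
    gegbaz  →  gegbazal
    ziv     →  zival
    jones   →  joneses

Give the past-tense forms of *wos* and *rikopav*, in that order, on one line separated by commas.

woses, rikopaval

Looking at the final consonant of each stem: -es when the stem ends in a voiceless consonant (*pih*, *jones*); -al when the stem ends in a voiced consonant (*gegbaz*, *ziv*).
Since the final consonant of *wos* is /s/ (voiceless), it takes -es, giving *woses*.
*rikopav* — final consonant /v/ (voiced) → -al → *rikopaval*.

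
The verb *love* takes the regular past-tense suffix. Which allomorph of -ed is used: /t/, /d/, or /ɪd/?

/d/

The stem *love* ends in a voiced sound other than /d/.
The -ed suffix is realized as /ɪd/ after /t, d/; as /t/ after other voiceless consonants; and as /d/ after other voiced sounds.
So -ed on *love* is pronounced /d/.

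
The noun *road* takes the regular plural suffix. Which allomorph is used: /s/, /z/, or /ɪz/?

The stem *road* ends in a voiced non-sibilant sound.
The plural suffix surfaces as /ɪz/ after sibilants, /s/ after other voiceless consonants, and /z/ after other voiced sounds.
So the plural -s on *road* is pronounced /z/.

/z/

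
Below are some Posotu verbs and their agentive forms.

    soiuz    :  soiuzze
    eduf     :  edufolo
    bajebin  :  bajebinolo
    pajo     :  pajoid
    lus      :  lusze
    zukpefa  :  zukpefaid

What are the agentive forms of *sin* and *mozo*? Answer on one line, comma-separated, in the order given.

The alternation tracks the final sound of the stem — -ze when the stem ends in a sibilant (*soiuz*, *lus*); -olo when the stem ends in a non-sibilant consonant (*eduf*, *bajebin*); -id when the stem ends in a vowel (*pajo*, *zukpefa*).
The final sound of *sin* is /n/, which is a non-sibilant consonant, so the suffix is -olo, giving *sinolo*.
The final sound of *mozo* is /o/, which is a vowel, so the suffix is -id, giving *mozoid*.

sinolo, mozoid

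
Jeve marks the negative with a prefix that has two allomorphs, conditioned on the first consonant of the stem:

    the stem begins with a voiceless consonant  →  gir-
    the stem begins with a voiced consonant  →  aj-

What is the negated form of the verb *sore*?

Since the first consonant of *sore* is /s/ (voiceless), it takes gir-, giving *girsore*.

girsore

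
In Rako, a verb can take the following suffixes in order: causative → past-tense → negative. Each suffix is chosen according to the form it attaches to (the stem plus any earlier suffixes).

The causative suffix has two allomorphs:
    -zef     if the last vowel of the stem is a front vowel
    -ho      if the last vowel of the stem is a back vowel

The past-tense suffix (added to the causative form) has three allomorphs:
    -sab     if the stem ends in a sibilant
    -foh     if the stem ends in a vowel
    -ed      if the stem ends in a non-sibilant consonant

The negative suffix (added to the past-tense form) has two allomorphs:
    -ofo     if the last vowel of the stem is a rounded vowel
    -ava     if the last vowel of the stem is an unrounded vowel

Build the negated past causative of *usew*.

Since the last vowel of *usew* is /e/ (a front vowel), it takes -zef, giving *usewzef*.
The final sound of the causative form *usewzef* is /f/, which is a non-sibilant consonant, so the past-tense suffix is -ed, giving *usewzefed*.
The past-tense form *usewzefed*: last vowel = /e/, an unrounded vowel → -ava → *usewzefedava*.

usewzefedava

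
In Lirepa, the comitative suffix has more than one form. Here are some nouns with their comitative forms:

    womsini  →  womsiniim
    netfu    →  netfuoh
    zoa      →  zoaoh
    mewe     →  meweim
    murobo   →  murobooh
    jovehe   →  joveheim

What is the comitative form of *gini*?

The alternation tracks the last vowel of the stem — -im when the last vowel of the stem is a front vowel (*womsini*, *mewe*, *jovehe*); -oh when the last vowel of the stem is a back vowel (*netfu*, *zoa*, *murobo*).
*gini* — last vowel /i/ (a front vowel) → -im → *giniim*.

giniim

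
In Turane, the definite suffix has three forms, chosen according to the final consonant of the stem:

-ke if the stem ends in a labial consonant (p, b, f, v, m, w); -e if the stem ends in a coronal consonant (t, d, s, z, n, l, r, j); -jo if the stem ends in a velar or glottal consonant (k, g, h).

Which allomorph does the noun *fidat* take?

Since the final consonant of *fidat* is /t/ (coronal), it takes -e.

-e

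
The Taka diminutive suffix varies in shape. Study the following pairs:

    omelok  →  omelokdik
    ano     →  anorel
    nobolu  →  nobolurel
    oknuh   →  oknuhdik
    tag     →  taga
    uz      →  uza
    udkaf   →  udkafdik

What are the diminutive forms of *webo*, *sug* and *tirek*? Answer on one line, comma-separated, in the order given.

The pattern is voicing of the final sound: -dik when the stem ends in a voiceless consonant (*omelok*, *oknuh*, *udkaf*); -a when the stem ends in a voiced consonant (*tag*, *uz*); -rel when the stem ends in a vowel (*ano*, *nobolu*).
The final sound of *webo* is /o/, which is a vowel, so the suffix is -rel, giving *weborel*.
*sug* — final sound /g/ (a voiced consonant) → -a → *suga*.
*tirek* — final sound /k/ (a voiceless consonant) → -dik → *tirekdik*.

weborel, suga, tirekdik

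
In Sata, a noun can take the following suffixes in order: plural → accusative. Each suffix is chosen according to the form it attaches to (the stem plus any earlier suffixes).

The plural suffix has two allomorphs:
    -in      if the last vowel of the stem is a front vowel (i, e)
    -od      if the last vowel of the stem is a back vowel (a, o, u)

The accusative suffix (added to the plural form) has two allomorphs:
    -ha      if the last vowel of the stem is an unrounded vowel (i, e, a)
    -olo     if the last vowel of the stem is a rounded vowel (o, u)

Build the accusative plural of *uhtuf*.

uhtufodolo

*uhtuf* — last vowel /u/ (a back vowel) → -od → *uhtufod*.
The plural form *uhtufod* — last vowel /o/ (a rounded vowel) → -olo → *uhtufodolo*.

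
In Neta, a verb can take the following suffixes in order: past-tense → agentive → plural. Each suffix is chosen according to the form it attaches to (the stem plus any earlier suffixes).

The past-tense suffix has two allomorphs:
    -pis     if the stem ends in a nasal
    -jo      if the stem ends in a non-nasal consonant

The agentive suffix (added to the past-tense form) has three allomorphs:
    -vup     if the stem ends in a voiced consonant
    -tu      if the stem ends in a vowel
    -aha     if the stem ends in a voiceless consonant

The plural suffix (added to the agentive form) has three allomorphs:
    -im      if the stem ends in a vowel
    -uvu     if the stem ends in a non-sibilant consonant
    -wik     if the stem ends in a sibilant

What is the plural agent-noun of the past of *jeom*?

jeompisahaim

*jeom* — final consonant /m/ (a nasal) → -pis → *jeompis*.
The past-tense form *jeompis*: final sound = /s/, a voiceless consonant → -aha → *jeompisaha*.
The agentive form *jeompisaha*: final sound = /a/, a vowel → -im → *jeompisahaim*.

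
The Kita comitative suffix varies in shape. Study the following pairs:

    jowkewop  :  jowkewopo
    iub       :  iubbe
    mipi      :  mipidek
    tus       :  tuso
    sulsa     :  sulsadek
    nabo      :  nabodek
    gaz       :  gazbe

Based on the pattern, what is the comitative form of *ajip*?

The suffix is conditioned by the final sound: -o when the stem ends in a voiceless consonant (*jowkewop*, *tus*); -be when the stem ends in a voiced consonant (*iub*, *gaz*); -dek when the stem ends in a vowel (*mipi*, *sulsa*, *nabo*).
Since the final sound of *ajip* is /p/ (a voiceless consonant), it takes -o, giving *ajipo*.

ajipo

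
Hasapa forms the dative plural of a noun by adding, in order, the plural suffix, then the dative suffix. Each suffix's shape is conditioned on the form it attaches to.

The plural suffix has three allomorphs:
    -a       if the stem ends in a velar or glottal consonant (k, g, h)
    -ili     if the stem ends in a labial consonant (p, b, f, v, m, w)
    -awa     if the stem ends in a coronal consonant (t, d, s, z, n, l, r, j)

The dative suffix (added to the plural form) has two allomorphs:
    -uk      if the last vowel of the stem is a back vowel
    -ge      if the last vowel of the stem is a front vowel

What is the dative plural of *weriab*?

weriabilige

The final consonant of *weriab* is /b/, which is labial, so the plural suffix is -ili, giving *weriabili*.
The last vowel of the plural form *weriabili* is /i/, which is a front vowel, so the dative suffix is -ge, giving *weriabilige*.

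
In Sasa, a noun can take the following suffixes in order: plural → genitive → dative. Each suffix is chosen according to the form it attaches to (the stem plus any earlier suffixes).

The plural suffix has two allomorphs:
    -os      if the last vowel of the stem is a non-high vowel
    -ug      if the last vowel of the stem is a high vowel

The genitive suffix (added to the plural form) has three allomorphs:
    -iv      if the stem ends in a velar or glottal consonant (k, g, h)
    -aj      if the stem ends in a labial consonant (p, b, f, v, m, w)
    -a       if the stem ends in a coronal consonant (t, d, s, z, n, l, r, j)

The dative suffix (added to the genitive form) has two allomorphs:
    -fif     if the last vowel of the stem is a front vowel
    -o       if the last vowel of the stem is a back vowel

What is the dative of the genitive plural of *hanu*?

Since the last vowel of *hanu* is /u/ (a high vowel), it takes -ug, giving *hanuug*.
The plural form *hanuug*: final consonant = /g/, velar/glottal → -iv → *hanuugiv*.
The last vowel of the genitive form *hanuugiv* is /i/, which is a front vowel, so the dative suffix is -fif, giving *hanuugivfif*.

hanuugivfif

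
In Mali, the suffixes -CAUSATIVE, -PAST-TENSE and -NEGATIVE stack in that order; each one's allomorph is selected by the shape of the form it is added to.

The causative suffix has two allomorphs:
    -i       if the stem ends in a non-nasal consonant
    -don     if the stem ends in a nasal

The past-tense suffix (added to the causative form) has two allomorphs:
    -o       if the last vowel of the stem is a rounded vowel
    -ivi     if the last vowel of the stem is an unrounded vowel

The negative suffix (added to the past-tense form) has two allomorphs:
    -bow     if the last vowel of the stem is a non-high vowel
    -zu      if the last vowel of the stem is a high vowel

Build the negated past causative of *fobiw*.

Since the final consonant of *fobiw* is /w/ (non-nasal), it takes -i, giving *fobiwi*.
Since the last vowel of the causative form *fobiwi* is /i/ (an unrounded vowel), it takes -ivi, giving *fobiwiivi*.
The last vowel of the past-tense form *fobiwiivi* is /i/, which is a high vowel, so the negative suffix is -zu, giving *fobiwiivizu*.

fobiwiivizu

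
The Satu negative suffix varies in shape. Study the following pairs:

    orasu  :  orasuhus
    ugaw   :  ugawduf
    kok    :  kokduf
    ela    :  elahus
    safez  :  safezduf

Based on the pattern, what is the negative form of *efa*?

Looking at the final sound of each stem: -duf when the stem ends in a consonant (*ugaw*, *kok*, *safez*); -hus when the stem ends in a vowel (*orasu*, *ela*).
The final sound of *efa* is /a/, which is a vowel, so the suffix is -hus, giving *efahus*.

efahus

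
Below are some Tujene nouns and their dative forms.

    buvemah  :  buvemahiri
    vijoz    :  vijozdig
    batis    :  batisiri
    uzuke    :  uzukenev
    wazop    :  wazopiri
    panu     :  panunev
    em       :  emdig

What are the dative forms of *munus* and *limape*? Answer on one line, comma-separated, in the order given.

The pattern is voicing of the final sound: -iri when the stem ends in a voiceless consonant (*buvemah*, *batis*, *wazop*); -dig when the stem ends in a voiced consonant (*vijoz*, *em*); -nev when the stem ends in a vowel (*uzuke*, *panu*).
The final sound of *munus* is /s/, which is a voiceless consonant, so the suffix is -iri, giving *munusiri*.
*limape* — final sound /e/ (a vowel) → -nev → *limapenev*.

munusiri, limapenev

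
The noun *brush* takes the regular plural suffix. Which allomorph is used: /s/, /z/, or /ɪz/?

The stem *brush* ends in a sibilant (/s, z, ʃ, ʒ, tʃ, dʒ/).
The plural suffix surfaces as /ɪz/ after sibilants, /s/ after other voiceless consonants, and /z/ after other voiced sounds.
So the plural -s on *brush* is pronounced /ɪz/.

/ɪz/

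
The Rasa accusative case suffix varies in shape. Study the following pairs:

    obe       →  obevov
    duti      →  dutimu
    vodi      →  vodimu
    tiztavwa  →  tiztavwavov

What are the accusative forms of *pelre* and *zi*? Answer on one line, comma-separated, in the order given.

The pattern is height harmony: -mu when the last vowel of the stem is a high vowel (*duti*, *vodi*); -vov when the last vowel of the stem is a non-high vowel (*obe*, *tiztavwa*).
Since the last vowel of *pelre* is /e/ (a non-high vowel), it takes -vov, giving *pelrevov*.
*zi*: last vowel = /i/, a high vowel → -mu → *zimu*.

pelrevov, zimu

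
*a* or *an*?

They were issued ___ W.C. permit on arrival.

a

The indefinite article is chosen by the initial *sound* of the following word, not its spelling.
The initialism *W.C.* is read letter by letter; the first letter, W, is pronounced /ˈdʌbəl.juː/, which begins with a consonant sound.
So the article is *a*: They were issued a W.C. permit on arrival.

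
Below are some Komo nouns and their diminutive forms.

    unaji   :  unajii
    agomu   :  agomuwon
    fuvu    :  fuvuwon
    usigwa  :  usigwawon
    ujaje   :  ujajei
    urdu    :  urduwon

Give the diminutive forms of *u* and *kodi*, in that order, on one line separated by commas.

uwon, kodii

The pattern is front/back vowel harmony: -i when the last vowel of the stem is a front vowel (*unaji*, *ujaje*); -won when the last vowel of the stem is a back vowel (*agomu*, *fuvu*, *usigwa*, *urdu*).
*u* — last vowel /u/ (a back vowel) → -won → *uwon*.
*kodi* — last vowel /i/ (a front vowel) → -i → *kodii*.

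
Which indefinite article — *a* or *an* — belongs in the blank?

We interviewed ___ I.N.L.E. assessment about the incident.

an

The indefinite article is chosen by the initial *sound* of the following word, not its spelling.
The initialism *I.N.L.E.* is read letter by letter; the first letter, I, is pronounced /aɪ/, which begins with a vowel sound.
So the article is *an*: We interviewed an I.N.L.E. assessment about the incident.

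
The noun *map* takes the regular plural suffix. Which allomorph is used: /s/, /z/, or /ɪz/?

The stem *map* ends in a voiceless non-sibilant consonant.
The plural suffix surfaces as /ɪz/ after sibilants, /s/ after other voiceless consonants, and /z/ after other voiced sounds.
So the plural -s on *map* is pronounced /s/.

/s/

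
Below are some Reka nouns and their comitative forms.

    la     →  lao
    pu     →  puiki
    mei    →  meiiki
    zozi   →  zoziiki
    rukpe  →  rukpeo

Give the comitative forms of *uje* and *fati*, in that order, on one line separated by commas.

ujeo, fatiiki

The suffix is conditioned by the last vowel: -iki when the last vowel of the stem is a high vowel (*pu*, *mei*, *zozi*); -o when the last vowel of the stem is a non-high vowel (*la*, *rukpe*).
The last vowel of *uje* is /e/, which is a non-high vowel, so the suffix is -o, giving *ujeo*.
*fati* — last vowel /i/ (a high vowel) → -iki → *fatiiki*.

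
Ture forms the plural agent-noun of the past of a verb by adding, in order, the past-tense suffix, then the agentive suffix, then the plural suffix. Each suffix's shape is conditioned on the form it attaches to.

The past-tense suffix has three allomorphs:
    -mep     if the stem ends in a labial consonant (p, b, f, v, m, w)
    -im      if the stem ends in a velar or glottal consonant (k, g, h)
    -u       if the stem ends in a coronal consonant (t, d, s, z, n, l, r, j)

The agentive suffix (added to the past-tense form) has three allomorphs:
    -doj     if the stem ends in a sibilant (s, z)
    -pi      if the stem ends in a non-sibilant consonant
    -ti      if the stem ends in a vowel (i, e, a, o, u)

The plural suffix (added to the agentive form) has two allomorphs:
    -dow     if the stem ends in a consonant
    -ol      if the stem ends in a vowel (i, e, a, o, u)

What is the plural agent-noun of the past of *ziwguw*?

ziwguwmeppiol

Since the final consonant of *ziwguw* is /w/ (labial), it takes -mep, giving *ziwguwmep*.
The past-tense form *ziwguwmep* — final sound /p/ (a non-sibilant consonant) → -pi → *ziwguwmeppi*.
The agentive form *ziwguwmeppi*: final sound = /i/, a vowel → -ol → *ziwguwmeppiol*.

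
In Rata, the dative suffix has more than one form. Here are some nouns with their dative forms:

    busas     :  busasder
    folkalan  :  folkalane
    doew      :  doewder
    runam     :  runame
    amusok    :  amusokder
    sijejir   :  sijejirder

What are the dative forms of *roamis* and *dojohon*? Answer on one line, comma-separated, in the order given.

roamisder, dojohone

The pattern is nasality of the final consonant: -e when the stem ends in a nasal (*folkalan*, *runam*); -der when the stem ends in a non-nasal consonant (*busas*, *doew*, *amusok*, *sijejir*).
Since the final consonant of *roamis* is /s/ (non-nasal), it takes -der, giving *roamisder*.
The final consonant of *dojohon* is /n/, which is a nasal, so the suffix is -e, giving *dojohone*.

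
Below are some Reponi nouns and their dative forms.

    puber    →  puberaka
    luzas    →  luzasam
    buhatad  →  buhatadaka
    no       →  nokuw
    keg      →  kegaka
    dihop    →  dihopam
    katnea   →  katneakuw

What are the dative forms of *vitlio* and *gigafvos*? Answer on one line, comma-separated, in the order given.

vitliokuw, gigafvosam

The suffix is conditioned by the final sound: -am when the stem ends in a voiceless consonant (*luzas*, *dihop*); -aka when the stem ends in a voiced consonant (*puber*, *buhatad*, *keg*); -kuw when the stem ends in a vowel (*no*, *katnea*).
The final sound of *vitlio* is /o/, which is a vowel, so the suffix is -kuw, giving *vitliokuw*.
The final sound of *gigafvos* is /s/, which is a voiceless consonant, so the suffix is -am, giving *gigafvosam*.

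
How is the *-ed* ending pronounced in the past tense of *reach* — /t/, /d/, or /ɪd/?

/t/

The stem *reach* ends in a voiceless consonant other than /t/.
The -ed suffix is realized as /ɪd/ after /t, d/; as /t/ after other voiceless consonants; and as /d/ after other voiced sounds.
So -ed on *reach* is pronounced /t/.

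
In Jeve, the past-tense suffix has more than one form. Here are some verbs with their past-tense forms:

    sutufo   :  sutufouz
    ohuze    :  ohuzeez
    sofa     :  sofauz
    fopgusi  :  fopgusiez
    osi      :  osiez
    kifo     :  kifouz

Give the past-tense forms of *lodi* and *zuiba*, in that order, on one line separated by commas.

lodiez, zuibauz

Looking at the last vowel of each stem: -ez when the last vowel of the stem is a front vowel (*ohuze*, *fopgusi*, *osi*); -uz when the last vowel of the stem is a back vowel (*sutufo*, *sofa*, *kifo*).
*lodi* — last vowel /i/ (a front vowel) → -ez → *lodiez*.
Since the last vowel of *zuiba* is /a/ (a back vowel), it takes -uz, giving *zuibauz*.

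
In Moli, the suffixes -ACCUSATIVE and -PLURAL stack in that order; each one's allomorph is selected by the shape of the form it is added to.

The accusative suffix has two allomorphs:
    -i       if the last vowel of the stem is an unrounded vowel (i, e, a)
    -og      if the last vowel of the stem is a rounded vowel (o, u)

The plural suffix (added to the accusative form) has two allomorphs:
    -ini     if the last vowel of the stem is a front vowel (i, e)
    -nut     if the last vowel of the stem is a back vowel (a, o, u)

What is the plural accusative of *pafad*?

pafadiini

*pafad* — last vowel /a/ (an unrounded vowel) → -i → *pafadi*.
The accusative form *pafadi* — last vowel /i/ (a front vowel) → -ini → *pafadiini*.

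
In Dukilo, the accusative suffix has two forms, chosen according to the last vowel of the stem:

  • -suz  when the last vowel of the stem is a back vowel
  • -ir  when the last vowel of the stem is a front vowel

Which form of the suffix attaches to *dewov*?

The last vowel of *dewov* is /o/, which is a back vowel, so the suffix is -suz.

-suz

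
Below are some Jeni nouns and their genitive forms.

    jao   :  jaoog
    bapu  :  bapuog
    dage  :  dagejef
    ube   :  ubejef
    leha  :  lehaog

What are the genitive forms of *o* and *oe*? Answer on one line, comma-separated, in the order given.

The suffix is conditioned by the last vowel: -jef when the last vowel of the stem is a front vowel (*dage*, *ube*); -og when the last vowel of the stem is a back vowel (*jao*, *bapu*, *leha*).
*o* — last vowel /o/ (a back vowel) → -og → *oog*.
*oe*: last vowel = /e/, a front vowel → -jef → *oejef*.

oog, oejef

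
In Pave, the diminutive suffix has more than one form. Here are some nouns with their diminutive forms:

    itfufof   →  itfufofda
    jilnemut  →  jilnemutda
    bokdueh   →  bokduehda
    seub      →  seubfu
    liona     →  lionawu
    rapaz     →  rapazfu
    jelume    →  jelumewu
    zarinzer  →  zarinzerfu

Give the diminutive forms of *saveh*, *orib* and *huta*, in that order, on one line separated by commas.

The pattern is voicing of the final sound: -da when the stem ends in a voiceless consonant (*itfufof*, *jilnemut*, *bokdueh*); -fu when the stem ends in a voiced consonant (*seub*, *rapaz*, *zarinzer*); -wu when the stem ends in a vowel (*liona*, *jelume*).
*saveh*: final sound = /h/, a voiceless consonant → -da → *savehda*.
*orib*: final sound = /b/, a voiced consonant → -fu → *oribfu*.
Since the final sound of *huta* is /a/ (a vowel), it takes -wu, giving *hutawu*.

savehda, oribfu, hutawu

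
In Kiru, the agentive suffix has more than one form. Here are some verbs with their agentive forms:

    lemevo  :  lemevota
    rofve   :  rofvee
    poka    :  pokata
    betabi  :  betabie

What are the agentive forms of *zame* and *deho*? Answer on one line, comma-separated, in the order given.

zamee, dehota

The pattern is front/back vowel harmony: -e when the last vowel of the stem is a front vowel (*rofve*, *betabi*); -ta when the last vowel of the stem is a back vowel (*lemevo*, *poka*).
The last vowel of *zame* is /e/, which is a front vowel, so the suffix is -e, giving *zamee*.
*deho*: last vowel = /o/, a back vowel → -ta → *dehota*.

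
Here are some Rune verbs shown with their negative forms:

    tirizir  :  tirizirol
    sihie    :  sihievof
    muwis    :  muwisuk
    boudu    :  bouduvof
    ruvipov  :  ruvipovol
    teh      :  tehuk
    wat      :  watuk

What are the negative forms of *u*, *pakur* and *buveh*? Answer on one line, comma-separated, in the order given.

Looking at the final sound of each stem: -uk when the stem ends in a voiceless consonant (*muwis*, *teh*, *wat*); -ol when the stem ends in a voiced consonant (*tirizir*, *ruvipov*); -vof when the stem ends in a vowel (*sihie*, *boudu*).
Since the final sound of *u* is /u/ (a vowel), it takes -vof, giving *uvof*.
The final sound of *pakur* is /r/, which is a voiced consonant, so the suffix is -ol, giving *pakurol*.
*buveh*: final sound = /h/, a voiceless consonant → -uk → *buvehuk*.

uvof, pakurol, buvehuk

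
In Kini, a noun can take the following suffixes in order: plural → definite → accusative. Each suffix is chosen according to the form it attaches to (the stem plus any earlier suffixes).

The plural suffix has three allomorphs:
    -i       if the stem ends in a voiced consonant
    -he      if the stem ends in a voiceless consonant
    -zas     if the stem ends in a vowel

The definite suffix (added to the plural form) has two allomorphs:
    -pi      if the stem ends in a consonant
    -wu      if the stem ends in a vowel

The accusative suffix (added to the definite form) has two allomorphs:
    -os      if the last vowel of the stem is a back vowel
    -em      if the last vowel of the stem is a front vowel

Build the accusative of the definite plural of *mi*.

mizaspiem

*mi* — final sound /i/ (a vowel) → -zas → *mizas*.
Since the final sound of the plural form *mizas* is /s/ (a consonant), it takes -pi, giving *mizaspi*.
The last vowel of the definite form *mizaspi* is /i/, which is a front vowel, so the accusative suffix is -em, giving *mizaspiem*.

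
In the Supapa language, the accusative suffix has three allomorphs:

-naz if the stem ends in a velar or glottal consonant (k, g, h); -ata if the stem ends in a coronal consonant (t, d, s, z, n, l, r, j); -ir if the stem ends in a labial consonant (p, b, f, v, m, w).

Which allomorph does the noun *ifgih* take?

The final consonant of *ifgih* is /h/, which is velar/glottal, so the suffix is -naz.

-naz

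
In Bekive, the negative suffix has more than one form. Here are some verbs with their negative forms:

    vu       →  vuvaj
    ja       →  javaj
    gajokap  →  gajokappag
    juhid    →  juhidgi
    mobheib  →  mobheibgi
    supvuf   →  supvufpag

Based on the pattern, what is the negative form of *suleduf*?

The pattern is voicing of the final sound: -pag when the stem ends in a voiceless consonant (*gajokap*, *supvuf*); -gi when the stem ends in a voiced consonant (*juhid*, *mobheib*); -vaj when the stem ends in a vowel (*vu*, *ja*).
*suleduf*: final sound = /f/, a voiceless consonant → -pag → *suledufpag*.

suledufpag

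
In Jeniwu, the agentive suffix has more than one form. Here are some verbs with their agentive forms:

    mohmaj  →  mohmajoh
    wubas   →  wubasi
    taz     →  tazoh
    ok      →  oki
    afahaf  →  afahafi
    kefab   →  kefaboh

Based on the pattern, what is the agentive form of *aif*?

The suffix is conditioned by the final consonant: -i when the stem ends in a voiceless consonant (*wubas*, *ok*, *afahaf*); -oh when the stem ends in a voiced consonant (*mohmaj*, *taz*, *kefab*).
*aif*: final consonant = /f/, voiceless → -i → *aifi*.

aifi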